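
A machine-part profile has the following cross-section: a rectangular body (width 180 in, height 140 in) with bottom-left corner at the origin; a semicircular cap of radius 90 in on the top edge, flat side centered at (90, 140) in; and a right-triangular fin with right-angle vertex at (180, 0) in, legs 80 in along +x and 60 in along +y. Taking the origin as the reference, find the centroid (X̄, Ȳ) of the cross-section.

rectangular body: A = 180 × 140 = 25200.00, centroid at (90.00, 70.00).
semicircular top: A = ½π·90² = 12723.45, centroid at (90.00, 178.20).
triangular fin: A = ½·80·60 = 2400.00, centroid at (206.67, 20.00).
ΣA = 40323.45 in²
ΣAX̄ = (25200.00)(90.00) + (12723.45)(90.00) + (2400.00)(206.67) = 3909110.52 in³
ΣAȲ = (25200.00)(70.00) + (12723.45)(178.20) + (2400.00)(20.00) = 4079283.03 in³
X̄ = 3909110.52 / 40323.45 = 96.94 in
Ȳ = 4079283.03 / 40323.45 = 101.16 in

X̄ = 96.94 in, Ȳ = 101.16 in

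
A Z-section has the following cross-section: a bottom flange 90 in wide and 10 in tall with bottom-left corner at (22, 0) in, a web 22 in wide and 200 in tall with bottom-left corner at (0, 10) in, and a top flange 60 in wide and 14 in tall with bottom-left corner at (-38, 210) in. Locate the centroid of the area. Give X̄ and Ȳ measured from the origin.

X̄ = 16.61 in, Ȳ = 109.25 in

bottom flange: A = 90 × 10 = 900.00, centroid at (67.00, 5.00).
web: A = 22 × 200 = 4400.00, centroid at (11.00, 110.00).
top flange: A = 60 × 14 = 840.00, centroid at (-8.00, 217.00).
ΣA = 6140.00 in²
ΣAX̄ = (900.00)(67.00) + (4400.00)(11.00) + (840.00)(-8.00) = 101980.00 in³
ΣAȲ = (900.00)(5.00) + (4400.00)(110.00) + (840.00)(217.00) = 670780.00 in³
X̄ = 101980.00 / 6140.00 = 16.61 in
Ȳ = 670780.00 / 6140.00 = 109.25 in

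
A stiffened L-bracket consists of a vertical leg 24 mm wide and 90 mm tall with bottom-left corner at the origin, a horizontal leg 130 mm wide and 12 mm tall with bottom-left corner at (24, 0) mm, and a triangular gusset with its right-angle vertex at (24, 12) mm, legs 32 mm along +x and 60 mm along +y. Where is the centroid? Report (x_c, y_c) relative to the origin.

x_c = 42.32 mm, y_c = 29.33 mm

vertical leg: A = 24 × 90 = 2160.00, centroid at (12.00, 45.00).
horizontal leg: A = 130 × 12 = 1560.00, centroid at (89.00, 6.00).
gusset: A = ½·32·60 = 960.00, centroid at (34.67, 32.00).
ΣA = 4680.00 mm², ΣAx_c = 198040.00 mm³, ΣAy_c = 137280.00 mm³.
x_c = 198040.00/4680.00 = 42.32 mm; y_c = 137280.00/4680.00 = 29.33 mm.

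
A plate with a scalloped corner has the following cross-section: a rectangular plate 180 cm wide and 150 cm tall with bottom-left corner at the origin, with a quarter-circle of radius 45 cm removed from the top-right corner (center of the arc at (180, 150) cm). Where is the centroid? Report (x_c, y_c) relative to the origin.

plate: A = 180 × 150 = 27000.00, centroid at (90.00, 75.00).
removed quarter-circle: A = −¼π·45² = -1590.43, centroid at (160.90, 130.90).
ΣA = 25409.57 cm², ΣAx_c = 2174097.37 cm³, ΣAy_c = 1816810.31 cm³.
x_c = 2174097.37/25409.57 = 85.56 cm; y_c = 1816810.31/25409.57 = 71.50 cm.

x_c = 85.56 cm, y_c = 71.50 cm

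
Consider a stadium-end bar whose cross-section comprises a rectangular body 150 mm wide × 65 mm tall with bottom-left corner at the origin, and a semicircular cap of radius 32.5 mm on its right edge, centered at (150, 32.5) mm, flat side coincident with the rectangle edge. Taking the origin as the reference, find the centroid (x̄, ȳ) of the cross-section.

x̄ = 87.91 mm, ȳ = 32.50 mm

Part | A | x̄ᵢ | ȳᵢ | A·x̄ᵢ | A·ȳᵢ
rectangular body | 9750.00 | 75.00 | 32.50 | 731250.00 | 316875.00
semicircular end | 1659.15 | 163.79 | 32.50 | 271758.46 | 53922.49
Σ | 11409.15 |  |  | 1003008.46 | 370797.49
x̄ = 1003008.46 / 11409.15 = 87.91 mm
ȳ = 370797.49 / 11409.15 = 32.50 mm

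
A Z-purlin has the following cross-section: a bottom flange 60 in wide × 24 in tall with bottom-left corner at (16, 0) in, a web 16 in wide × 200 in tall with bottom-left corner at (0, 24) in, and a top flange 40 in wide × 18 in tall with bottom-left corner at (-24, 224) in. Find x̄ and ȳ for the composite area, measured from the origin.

x̄ = 16.60 in, ȳ = 108.55 in

bottom flange: A = 60 × 24 = 1440.00, centroid at (46.00, 12.00).
web: A = 16 × 200 = 3200.00, centroid at (8.00, 124.00).
top flange: A = 40 × 18 = 720.00, centroid at (-4.00, 233.00).
ΣA = 5360.00 in², ΣAx̄ = 88960.00 in³, ΣAȳ = 581840.00 in³.
x̄ = 88960.00/5360.00 = 16.60 in; ȳ = 581840.00/5360.00 = 108.55 in.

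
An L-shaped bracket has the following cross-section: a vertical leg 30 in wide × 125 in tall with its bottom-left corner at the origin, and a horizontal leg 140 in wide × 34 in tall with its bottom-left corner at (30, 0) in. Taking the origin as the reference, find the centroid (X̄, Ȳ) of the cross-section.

Part | A | x̄ᵢ | ȳᵢ | A·x̄ᵢ | A·ȳᵢ
vertical leg | 3750.00 | 15.00 | 62.50 | 56250.00 | 234375.00
horizontal leg | 4760.00 | 100.00 | 17.00 | 476000.00 | 80920.00
Σ | 8510.00 |  |  | 532250.00 | 315295.00
X̄ = 532250.00 / 8510.00 = 62.54 in
Ȳ = 315295.00 / 8510.00 = 37.05 in

X̄ = 62.54 in, Ȳ = 37.05 in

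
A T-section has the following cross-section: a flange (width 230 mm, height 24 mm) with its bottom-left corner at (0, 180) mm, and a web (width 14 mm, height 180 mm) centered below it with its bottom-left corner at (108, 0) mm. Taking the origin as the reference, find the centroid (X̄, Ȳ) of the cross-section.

web: A = 14 × 180 = 2520.00, centroid at (115.00, 90.00).
flange: A = 230 × 24 = 5520.00, centroid at (115.00, 192.00).
ΣA = 8040.00 mm²
ΣAX̄ = (2520.00)(115.00) + (5520.00)(115.00) = 924600.00 mm³
ΣAȲ = (2520.00)(90.00) + (5520.00)(192.00) = 1286640.00 mm³
X̄ = 924600.00 / 8040.00 = 115.00 mm
Ȳ = 1286640.00 / 8040.00 = 160.03 mm

X̄ = 115.00 mm, Ȳ = 160.03 mm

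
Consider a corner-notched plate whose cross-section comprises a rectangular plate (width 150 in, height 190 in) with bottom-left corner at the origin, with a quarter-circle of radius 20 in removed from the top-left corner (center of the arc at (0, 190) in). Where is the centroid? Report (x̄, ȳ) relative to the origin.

x̄ = 75.74 in, ȳ = 94.04 in

plate: A = 150 × 190 = 28500.00, centroid at (75.00, 95.00).
removed quarter-circle: A = −¼π·20² = -314.16, centroid at (8.49, 181.51).
ΣA = 28185.84 in²
ΣAx̄ = (28500.00)(75.00) + (-314.16)(8.49) = 2134833.33 in³
ΣAȳ = (28500.00)(95.00) + (-314.16)(181.51) = 2650476.41 in³
x̄ = 2134833.33 / 28185.84 = 75.74 in
ȳ = 2650476.41 / 28185.84 = 94.04 in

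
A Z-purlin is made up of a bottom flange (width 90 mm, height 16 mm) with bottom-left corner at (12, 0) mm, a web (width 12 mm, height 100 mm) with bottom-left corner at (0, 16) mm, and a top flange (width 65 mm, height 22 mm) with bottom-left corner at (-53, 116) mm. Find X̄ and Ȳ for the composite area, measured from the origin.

bottom flange: A = 90 × 16 = 1440.00, centroid at (57.00, 8.00).
web: A = 12 × 100 = 1200.00, centroid at (6.00, 66.00).
top flange: A = 65 × 22 = 1430.00, centroid at (-20.50, 127.00).
ΣA = 4070.00 mm², ΣAX̄ = 59965.00 mm³, ΣAȲ = 272330.00 mm³.
X̄ = 59965.00/4070.00 = 14.73 mm; Ȳ = 272330.00/4070.00 = 66.91 mm.

X̄ = 14.73 mm, Ȳ = 66.91 mm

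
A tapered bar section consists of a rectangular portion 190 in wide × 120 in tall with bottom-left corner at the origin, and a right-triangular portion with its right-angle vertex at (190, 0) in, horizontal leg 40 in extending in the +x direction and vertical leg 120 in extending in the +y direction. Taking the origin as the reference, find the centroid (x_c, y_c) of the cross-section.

x_c = 105.32 in, y_c = 58.10 in

rectangular portion: A = 190 × 120 = 22800.00, centroid at (95.00, 60.00).
triangular portion: A = ½·40·120 = 2400.00, centroid at (203.33, 40.00).
ΣA = 25200.00 in², ΣAx_c = 2654000.00 in³, ΣAy_c = 1464000.00 in³.
x_c = 2654000.00/25200.00 = 105.32 in; y_c = 1464000.00/25200.00 = 58.10 in.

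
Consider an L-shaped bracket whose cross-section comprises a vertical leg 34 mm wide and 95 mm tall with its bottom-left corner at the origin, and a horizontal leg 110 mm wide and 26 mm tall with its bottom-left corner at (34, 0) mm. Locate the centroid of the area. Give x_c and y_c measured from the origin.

x_c = 50.81 mm, y_c = 31.30 mm

Part | A | x̄ᵢ | ȳᵢ | A·x̄ᵢ | A·ȳᵢ
vertical leg | 3230.00 | 17.00 | 47.50 | 54910.00 | 153425.00
horizontal leg | 2860.00 | 89.00 | 13.00 | 254540.00 | 37180.00
Σ | 6090.00 |  |  | 309450.00 | 190605.00
x_c = 309450.00 / 6090.00 = 50.81 mm
y_c = 190605.00 / 6090.00 = 31.30 mm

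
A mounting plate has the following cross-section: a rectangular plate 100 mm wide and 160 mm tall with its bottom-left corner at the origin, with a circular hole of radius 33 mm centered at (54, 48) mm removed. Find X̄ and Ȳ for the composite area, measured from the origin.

plate: A = 100 × 160 = 16000.00, centroid at (50.00, 80.00).
hole: A = −π·33² = -3421.19, centroid at (54.00, 48.00).
ΣA = 12578.81 mm²
ΣAX̄ = (16000.00)(50.00) + (-3421.19)(54.00) = 615255.50 mm³
ΣAȲ = (16000.00)(80.00) + (-3421.19)(48.00) = 1115782.67 mm³
X̄ = 615255.50 / 12578.81 = 48.91 mm
Ȳ = 1115782.67 / 12578.81 = 88.70 mm

X̄ = 48.91 mm, Ȳ = 88.70 mm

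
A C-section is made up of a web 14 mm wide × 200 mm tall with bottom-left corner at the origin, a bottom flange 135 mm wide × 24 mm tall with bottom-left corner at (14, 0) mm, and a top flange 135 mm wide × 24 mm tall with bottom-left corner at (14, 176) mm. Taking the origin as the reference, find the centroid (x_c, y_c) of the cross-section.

web: A = 14 × 200 = 2800.00, centroid at (7.00, 100.00).
bottom flange: A = 135 × 24 = 3240.00, centroid at (81.50, 12.00).
top flange: A = 135 × 24 = 3240.00, centroid at (81.50, 188.00).
ΣA = 9280.00 mm²
ΣAx_c = (2800.00)(7.00) + (3240.00)(81.50) + (3240.00)(81.50) = 547720.00 mm³
ΣAy_c = (2800.00)(100.00) + (3240.00)(12.00) + (3240.00)(188.00) = 928000.00 mm³
x_c = 547720.00 / 9280.00 = 59.02 mm
y_c = 928000.00 / 9280.00 = 100.00 mm

x_c = 59.02 mm, y_c = 100.00 mm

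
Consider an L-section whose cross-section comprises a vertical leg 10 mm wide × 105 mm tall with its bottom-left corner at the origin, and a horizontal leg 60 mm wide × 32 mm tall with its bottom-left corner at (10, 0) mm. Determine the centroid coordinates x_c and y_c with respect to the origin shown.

Part | A | x̄ᵢ | ȳᵢ | A·x̄ᵢ | A·ȳᵢ
vertical leg | 1050.00 | 5.00 | 52.50 | 5250.00 | 55125.00
horizontal leg | 1920.00 | 40.00 | 16.00 | 76800.00 | 30720.00
Σ | 2970.00 |  |  | 82050.00 | 85845.00
x_c = 82050.00 / 2970.00 = 27.63 mm
y_c = 85845.00 / 2970.00 = 28.90 mm

x_c = 27.63 mm, y_c = 28.90 mm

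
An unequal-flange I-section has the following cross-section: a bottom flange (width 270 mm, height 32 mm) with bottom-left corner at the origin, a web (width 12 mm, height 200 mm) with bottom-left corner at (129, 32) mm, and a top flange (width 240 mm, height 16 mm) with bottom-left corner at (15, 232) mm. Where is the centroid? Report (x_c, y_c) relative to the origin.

x_c = 135.00 mm, y_c = 92.52 mm

Part | A | x̄ᵢ | ȳᵢ | A·x̄ᵢ | A·ȳᵢ
bottom flange | 8640.00 | 135.00 | 16.00 | 1166400.00 | 138240.00
web | 2400.00 | 135.00 | 132.00 | 324000.00 | 316800.00
top flange | 3840.00 | 135.00 | 240.00 | 518400.00 | 921600.00
Σ | 14880.00 |  |  | 2008800.00 | 1376640.00
x_c = 2008800.00 / 14880.00 = 135.00 mm
y_c = 1376640.00 / 14880.00 = 92.52 mm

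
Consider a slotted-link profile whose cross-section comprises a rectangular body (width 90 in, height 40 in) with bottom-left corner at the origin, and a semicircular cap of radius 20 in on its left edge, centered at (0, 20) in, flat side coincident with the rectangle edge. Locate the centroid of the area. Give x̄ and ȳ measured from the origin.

Part | A | x̄ᵢ | ȳᵢ | A·x̄ᵢ | A·ȳᵢ
rectangular body | 3600.00 | 45.00 | 20.00 | 162000.00 | 72000.00
semicircular end | 628.32 | -8.49 | 20.00 | -5333.33 | 12566.37
Σ | 4228.32 |  |  | 156666.67 | 84566.37
x̄ = 156666.67 / 4228.32 = 37.05 in
ȳ = 84566.37 / 4228.32 = 20.00 in

x̄ = 37.05 in, ȳ = 20.00 in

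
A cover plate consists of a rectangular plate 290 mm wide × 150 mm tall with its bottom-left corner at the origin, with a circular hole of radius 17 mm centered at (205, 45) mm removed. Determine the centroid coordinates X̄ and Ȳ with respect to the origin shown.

plate: A = 290 × 150 = 43500.00, centroid at (145.00, 75.00).
hole: A = −π·17² = -907.92, centroid at (205.00, 45.00).
ΣA = 42592.08 mm², ΣAX̄ = 6121376.34 mm³, ΣAȲ = 3221643.59 mm³.
X̄ = 6121376.34/42592.08 = 143.72 mm; Ȳ = 3221643.59/42592.08 = 75.64 mm.

X̄ = 143.72 mm, Ȳ = 75.64 mm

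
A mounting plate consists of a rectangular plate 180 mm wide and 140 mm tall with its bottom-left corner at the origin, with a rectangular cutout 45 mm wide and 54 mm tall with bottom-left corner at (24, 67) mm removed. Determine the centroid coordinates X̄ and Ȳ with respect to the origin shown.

plate: A = 180 × 140 = 25200.00, centroid at (90.00, 70.00).
hole: A = −(45 × 54) = -2430.00, centroid at (46.50, 94.00).
ΣA = 22770.00 mm², ΣAX̄ = 2155005.00 mm³, ΣAȲ = 1535580.00 mm³.
X̄ = 2155005.00/22770.00 = 94.64 mm; Ȳ = 1535580.00/22770.00 = 67.44 mm.

X̄ = 94.64 mm, Ȳ = 67.44 mm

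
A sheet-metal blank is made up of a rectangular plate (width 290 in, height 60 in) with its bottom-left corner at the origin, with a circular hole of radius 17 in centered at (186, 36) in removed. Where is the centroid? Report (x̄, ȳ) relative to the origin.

x̄ = 142.74 in, ȳ = 29.67 in

plate: A = 290 × 60 = 17400.00, centroid at (145.00, 30.00).
hole: A = −π·17² = -907.92, centroid at (186.00, 36.00).
ΣA = 16492.08 in², ΣAx̄ = 2354126.83 in³, ΣAȳ = 489314.87 in³.
x̄ = 2354126.83/16492.08 = 142.74 in; ȳ = 489314.87/16492.08 = 29.67 in.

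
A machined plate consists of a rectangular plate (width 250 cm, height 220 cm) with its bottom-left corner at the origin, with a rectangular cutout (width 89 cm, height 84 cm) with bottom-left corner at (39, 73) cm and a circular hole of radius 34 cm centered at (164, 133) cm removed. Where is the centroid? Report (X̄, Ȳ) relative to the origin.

plate: A = 250 × 220 = 55000.00, centroid at (125.00, 110.00).
hole 1: A = −(89 × 84) = -7476.00, centroid at (83.50, 115.00).
hole 2: A = −π·34² = -3631.68, centroid at (164.00, 133.00).
ΣA = 43892.32 cm²
ΣAX̄ = (55000.00)(125.00) + (-7476.00)(83.50) + (-3631.68)(164.00) = 5655158.30 cm³
ΣAȲ = (55000.00)(110.00) + (-7476.00)(115.00) + (-3631.68)(133.00) = 4707246.41 cm³
X̄ = 5655158.30 / 43892.32 = 128.84 cm
Ȳ = 4707246.41 / 43892.32 = 107.25 cm

X̄ = 128.84 cm, Ȳ = 107.25 cm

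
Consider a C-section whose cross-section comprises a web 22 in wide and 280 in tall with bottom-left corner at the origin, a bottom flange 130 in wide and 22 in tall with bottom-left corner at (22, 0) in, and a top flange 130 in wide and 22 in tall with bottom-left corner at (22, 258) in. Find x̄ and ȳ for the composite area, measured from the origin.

x̄ = 47.59 in, ȳ = 140.00 in

web: A = 22 × 280 = 6160.00, centroid at (11.00, 140.00).
bottom flange: A = 130 × 22 = 2860.00, centroid at (87.00, 11.00).
top flange: A = 130 × 22 = 2860.00, centroid at (87.00, 269.00).
ΣA = 11880.00 in², ΣAx̄ = 565400.00 in³, ΣAȳ = 1663200.00 in³.
x̄ = 565400.00/11880.00 = 47.59 in; ȳ = 1663200.00/11880.00 = 140.00 in.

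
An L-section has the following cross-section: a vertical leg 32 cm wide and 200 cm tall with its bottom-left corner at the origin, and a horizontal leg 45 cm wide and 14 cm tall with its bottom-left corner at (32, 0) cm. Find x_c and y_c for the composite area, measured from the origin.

x_c = 19.45 cm, y_c = 91.67 cm

vertical leg: A = 32 × 200 = 6400.00, centroid at (16.00, 100.00).
horizontal leg: A = 45 × 14 = 630.00, centroid at (54.50, 7.00).
ΣA = 7030.00 cm²
ΣAx_c = (6400.00)(16.00) + (630.00)(54.50) = 136735.00 cm³
ΣAy_c = (6400.00)(100.00) + (630.00)(7.00) = 644410.00 cm³
x_c = 136735.00 / 7030.00 = 19.45 cm
y_c = 644410.00 / 7030.00 = 91.67 cm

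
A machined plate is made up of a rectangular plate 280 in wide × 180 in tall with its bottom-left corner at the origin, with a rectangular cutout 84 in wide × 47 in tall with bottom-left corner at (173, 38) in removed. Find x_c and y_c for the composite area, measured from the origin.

x_c = 133.63 in, y_c = 92.42 in

Part | A | x̄ᵢ | ȳᵢ | A·x̄ᵢ | A·ȳᵢ
plate | 50400.00 | 140.00 | 90.00 | 7056000.00 | 4536000.00
hole | -3948.00 | 215.00 | 61.50 | -848820.00 | -242802.00
Σ | 46452.00 |  |  | 6207180.00 | 4293198.00
x_c = 6207180.00 / 46452.00 = 133.63 in
y_c = 4293198.00 / 46452.00 = 92.42 in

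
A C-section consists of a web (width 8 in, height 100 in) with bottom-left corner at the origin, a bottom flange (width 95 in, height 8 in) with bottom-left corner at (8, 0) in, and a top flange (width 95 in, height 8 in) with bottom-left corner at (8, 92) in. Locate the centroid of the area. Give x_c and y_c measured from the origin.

x_c = 37.74 in, y_c = 50.00 in

web: A = 8 × 100 = 800.00, centroid at (4.00, 50.00).
bottom flange: A = 95 × 8 = 760.00, centroid at (55.50, 4.00).
top flange: A = 95 × 8 = 760.00, centroid at (55.50, 96.00).
ΣA = 2320.00 in², ΣAx_c = 87560.00 in³, ΣAy_c = 116000.00 in³.
x_c = 87560.00/2320.00 = 37.74 in; y_c = 116000.00/2320.00 = 50.00 in.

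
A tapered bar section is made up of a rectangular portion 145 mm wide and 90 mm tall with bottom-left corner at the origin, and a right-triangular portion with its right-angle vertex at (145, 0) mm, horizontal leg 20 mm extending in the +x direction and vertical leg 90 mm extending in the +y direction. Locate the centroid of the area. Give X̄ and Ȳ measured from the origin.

X̄ = 77.61 mm, Ȳ = 44.03 mm

rectangular portion: A = 145 × 90 = 13050.00, centroid at (72.50, 45.00).
triangular portion: A = ½·20·90 = 900.00, centroid at (151.67, 30.00).
ΣA = 13950.00 mm²
ΣAX̄ = (13050.00)(72.50) + (900.00)(151.67) = 1082625.00 mm³
ΣAȲ = (13050.00)(45.00) + (900.00)(30.00) = 614250.00 mm³
X̄ = 1082625.00 / 13950.00 = 77.61 mm
Ȳ = 614250.00 / 13950.00 = 44.03 mm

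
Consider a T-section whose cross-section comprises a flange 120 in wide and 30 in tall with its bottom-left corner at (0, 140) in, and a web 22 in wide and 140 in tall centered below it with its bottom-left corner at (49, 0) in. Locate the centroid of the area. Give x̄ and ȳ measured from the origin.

web: A = 22 × 140 = 3080.00, centroid at (60.00, 70.00).
flange: A = 120 × 30 = 3600.00, centroid at (60.00, 155.00).
ΣA = 6680.00 in²
ΣAx̄ = (3080.00)(60.00) + (3600.00)(60.00) = 400800.00 in³
ΣAȳ = (3080.00)(70.00) + (3600.00)(155.00) = 773600.00 in³
x̄ = 400800.00 / 6680.00 = 60.00 in
ȳ = 773600.00 / 6680.00 = 115.81 in

x̄ = 60.00 in, ȳ = 115.81 in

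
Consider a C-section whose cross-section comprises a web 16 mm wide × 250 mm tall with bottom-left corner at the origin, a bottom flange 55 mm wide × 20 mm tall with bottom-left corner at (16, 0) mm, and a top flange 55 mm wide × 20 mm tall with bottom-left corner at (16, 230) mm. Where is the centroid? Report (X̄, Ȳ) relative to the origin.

X̄ = 20.60 mm, Ȳ = 125.00 mm

web: A = 16 × 250 = 4000.00, centroid at (8.00, 125.00).
bottom flange: A = 55 × 20 = 1100.00, centroid at (43.50, 10.00).
top flange: A = 55 × 20 = 1100.00, centroid at (43.50, 240.00).
ΣA = 6200.00 mm², ΣAX̄ = 127700.00 mm³, ΣAȲ = 775000.00 mm³.
X̄ = 127700.00/6200.00 = 20.60 mm; Ȳ = 775000.00/6200.00 = 125.00 mm.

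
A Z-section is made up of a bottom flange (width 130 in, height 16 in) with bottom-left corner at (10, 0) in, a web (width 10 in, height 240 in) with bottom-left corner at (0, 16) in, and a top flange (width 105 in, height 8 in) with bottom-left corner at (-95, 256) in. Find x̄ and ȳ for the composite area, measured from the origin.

x̄ = 24.87 in, ȳ = 105.53 in

bottom flange: A = 130 × 16 = 2080.00, centroid at (75.00, 8.00).
web: A = 10 × 240 = 2400.00, centroid at (5.00, 136.00).
top flange: A = 105 × 8 = 840.00, centroid at (-42.50, 260.00).
ΣA = 5320.00 in², ΣAx̄ = 132300.00 in³, ΣAȳ = 561440.00 in³.
x̄ = 132300.00/5320.00 = 24.87 in; ȳ = 561440.00/5320.00 = 105.53 in.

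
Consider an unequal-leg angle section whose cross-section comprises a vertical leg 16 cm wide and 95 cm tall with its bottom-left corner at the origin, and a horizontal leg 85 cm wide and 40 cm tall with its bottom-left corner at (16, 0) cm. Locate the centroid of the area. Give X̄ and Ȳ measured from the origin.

vertical leg: A = 16 × 95 = 1520.00, centroid at (8.00, 47.50).
horizontal leg: A = 85 × 40 = 3400.00, centroid at (58.50, 20.00).
ΣA = 4920.00 cm²
ΣAX̄ = (1520.00)(8.00) + (3400.00)(58.50) = 211060.00 cm³
ΣAȲ = (1520.00)(47.50) + (3400.00)(20.00) = 140200.00 cm³
X̄ = 211060.00 / 4920.00 = 42.90 cm
Ȳ = 140200.00 / 4920.00 = 28.50 cm

X̄ = 42.90 cm, Ȳ = 28.50 cm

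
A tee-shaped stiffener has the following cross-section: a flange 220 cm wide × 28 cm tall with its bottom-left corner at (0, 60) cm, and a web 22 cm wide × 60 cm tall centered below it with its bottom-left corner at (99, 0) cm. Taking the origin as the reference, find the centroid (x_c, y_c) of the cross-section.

web: A = 22 × 60 = 1320.00, centroid at (110.00, 30.00).
flange: A = 220 × 28 = 6160.00, centroid at (110.00, 74.00).
ΣA = 7480.00 cm², ΣAx_c = 822800.00 cm³, ΣAy_c = 495440.00 cm³.
x_c = 822800.00/7480.00 = 110.00 cm; y_c = 495440.00/7480.00 = 66.24 cm.

x_c = 110.00 cm, y_c = 66.24 cm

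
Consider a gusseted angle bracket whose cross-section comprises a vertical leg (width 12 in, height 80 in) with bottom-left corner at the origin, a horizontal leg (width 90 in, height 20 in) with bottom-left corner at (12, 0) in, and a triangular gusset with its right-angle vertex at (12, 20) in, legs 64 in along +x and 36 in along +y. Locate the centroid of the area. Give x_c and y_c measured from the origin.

x_c = 37.52 in, y_c = 23.84 in

Part | A | x̄ᵢ | ȳᵢ | A·x̄ᵢ | A·ȳᵢ
vertical leg | 960.00 | 6.00 | 40.00 | 5760.00 | 38400.00
horizontal leg | 1800.00 | 57.00 | 10.00 | 102600.00 | 18000.00
gusset | 1152.00 | 33.33 | 32.00 | 38400.00 | 36864.00
Σ | 3912.00 |  |  | 146760.00 | 93264.00
x_c = 146760.00 / 3912.00 = 37.52 in
y_c = 93264.00 / 3912.00 = 23.84 in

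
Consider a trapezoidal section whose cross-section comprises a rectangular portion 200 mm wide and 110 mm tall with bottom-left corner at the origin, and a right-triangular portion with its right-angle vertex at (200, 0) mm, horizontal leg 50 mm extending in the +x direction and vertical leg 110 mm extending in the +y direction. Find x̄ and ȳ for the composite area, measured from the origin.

rectangular portion: A = 200 × 110 = 22000.00, centroid at (100.00, 55.00).
triangular portion: A = ½·50·110 = 2750.00, centroid at (216.67, 36.67).
ΣA = 24750.00 mm², ΣAx̄ = 2795833.33 mm³, ΣAȳ = 1310833.33 mm³.
x̄ = 2795833.33/24750.00 = 112.96 mm; ȳ = 1310833.33/24750.00 = 52.96 mm.

x̄ = 112.96 mm, ȳ = 52.96 mm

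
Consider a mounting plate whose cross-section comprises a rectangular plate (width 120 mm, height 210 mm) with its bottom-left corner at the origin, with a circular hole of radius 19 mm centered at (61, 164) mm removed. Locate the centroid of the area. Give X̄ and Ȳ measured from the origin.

Part | A | x̄ᵢ | ȳᵢ | A·x̄ᵢ | A·ȳᵢ
plate | 25200.00 | 60.00 | 105.00 | 1512000.00 | 2646000.00
hole | -1134.11 | 61.00 | 164.00 | -69181.01 | -185994.85
Σ | 24065.89 |  |  | 1442818.99 | 2460005.15
X̄ = 1442818.99 / 24065.89 = 59.95 mm
Ȳ = 2460005.15 / 24065.89 = 102.22 mm

X̄ = 59.95 mm, Ȳ = 102.22 mm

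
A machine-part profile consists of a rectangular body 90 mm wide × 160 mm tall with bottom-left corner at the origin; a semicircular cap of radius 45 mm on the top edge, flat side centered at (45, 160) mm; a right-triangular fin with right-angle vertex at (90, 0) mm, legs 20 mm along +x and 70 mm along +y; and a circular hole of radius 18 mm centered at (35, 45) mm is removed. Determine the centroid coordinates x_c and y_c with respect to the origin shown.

rectangular body: A = 90 × 160 = 14400.00, centroid at (45.00, 80.00).
semicircular top: A = ½π·45² = 3180.86, centroid at (45.00, 179.10).
triangular fin: A = ½·20·70 = 700.00, centroid at (96.67, 23.33).
hole: A = −π·18² = -1017.88, centroid at (35.00, 45.00).
ΣA = 17262.99 mm²
ΣAx_c = (14400.00)(45.00) + (3180.86)(45.00) + (700.00)(96.67) + (-1017.88)(35.00) = 823179.82 mm³
ΣAy_c = (14400.00)(80.00) + (3180.86)(179.10) + (700.00)(23.33) + (-1017.88)(45.00) = 1692216.92 mm³
x_c = 823179.82 / 17262.99 = 47.68 mm
y_c = 1692216.92 / 17262.99 = 98.03 mm

x_c = 47.68 mm, y_c = 98.03 mm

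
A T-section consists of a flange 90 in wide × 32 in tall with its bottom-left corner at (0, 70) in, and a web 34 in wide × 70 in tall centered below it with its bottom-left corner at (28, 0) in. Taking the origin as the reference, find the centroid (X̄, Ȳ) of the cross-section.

web: A = 34 × 70 = 2380.00, centroid at (45.00, 35.00).
flange: A = 90 × 32 = 2880.00, centroid at (45.00, 86.00).
ΣA = 5260.00 in²
ΣAX̄ = (2380.00)(45.00) + (2880.00)(45.00) = 236700.00 in³
ΣAȲ = (2380.00)(35.00) + (2880.00)(86.00) = 330980.00 in³
X̄ = 236700.00 / 5260.00 = 45.00 in
Ȳ = 330980.00 / 5260.00 = 62.92 in

X̄ = 45.00 in, Ȳ = 62.92 in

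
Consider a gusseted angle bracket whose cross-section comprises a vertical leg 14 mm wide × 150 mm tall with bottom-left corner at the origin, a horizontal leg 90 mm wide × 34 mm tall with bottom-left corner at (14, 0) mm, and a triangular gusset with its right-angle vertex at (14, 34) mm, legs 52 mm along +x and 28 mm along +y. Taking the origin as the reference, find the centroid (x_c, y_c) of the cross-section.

x_c = 37.03 mm, y_c = 40.94 mm

vertical leg: A = 14 × 150 = 2100.00, centroid at (7.00, 75.00).
horizontal leg: A = 90 × 34 = 3060.00, centroid at (59.00, 17.00).
gusset: A = ½·52·28 = 728.00, centroid at (31.33, 43.33).
ΣA = 5888.00 mm², ΣAx_c = 218050.67 mm³, ΣAy_c = 241066.67 mm³.
x_c = 218050.67/5888.00 = 37.03 mm; y_c = 241066.67/5888.00 = 40.94 mm.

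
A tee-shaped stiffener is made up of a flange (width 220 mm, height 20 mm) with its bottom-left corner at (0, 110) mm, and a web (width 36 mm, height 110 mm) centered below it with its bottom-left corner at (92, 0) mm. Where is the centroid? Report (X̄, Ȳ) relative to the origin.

web: A = 36 × 110 = 3960.00, centroid at (110.00, 55.00).
flange: A = 220 × 20 = 4400.00, centroid at (110.00, 120.00).
ΣA = 8360.00 mm², ΣAX̄ = 919600.00 mm³, ΣAȲ = 745800.00 mm³.
X̄ = 919600.00/8360.00 = 110.00 mm; Ȳ = 745800.00/8360.00 = 89.21 mm.

X̄ = 110.00 mm, Ȳ = 89.21 mm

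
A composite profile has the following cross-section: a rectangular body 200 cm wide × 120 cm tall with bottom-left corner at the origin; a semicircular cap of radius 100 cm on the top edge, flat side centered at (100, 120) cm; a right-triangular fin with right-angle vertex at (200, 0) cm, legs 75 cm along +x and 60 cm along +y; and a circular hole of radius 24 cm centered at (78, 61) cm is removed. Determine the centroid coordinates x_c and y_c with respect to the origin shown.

rectangular body: A = 200 × 120 = 24000.00, centroid at (100.00, 60.00).
semicircular top: A = ½π·100² = 15707.96, centroid at (100.00, 162.44).
triangular fin: A = ½·75·60 = 2250.00, centroid at (225.00, 20.00).
hole: A = −π·24² = -1809.56, centroid at (78.00, 61.00).
ΣA = 40148.41 cm²
ΣAx_c = (24000.00)(100.00) + (15707.96)(100.00) + (2250.00)(225.00) + (-1809.56)(78.00) = 4335900.85 cm³
ΣAy_c = (24000.00)(60.00) + (15707.96)(162.44) + (2250.00)(20.00) + (-1809.56)(61.00) = 3926239.26 cm³
x_c = 4335900.85 / 40148.41 = 108.00 cm
y_c = 3926239.26 / 40148.41 = 97.79 cm

x_c = 108.00 cm, y_c = 97.79 cm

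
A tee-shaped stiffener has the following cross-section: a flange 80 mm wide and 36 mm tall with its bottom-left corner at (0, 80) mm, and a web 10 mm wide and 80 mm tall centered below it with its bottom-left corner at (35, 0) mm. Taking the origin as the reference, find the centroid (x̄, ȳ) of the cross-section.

x̄ = 40.00 mm, ȳ = 85.39 mm

web: A = 10 × 80 = 800.00, centroid at (40.00, 40.00).
flange: A = 80 × 36 = 2880.00, centroid at (40.00, 98.00).
ΣA = 3680.00 mm²
ΣAx̄ = (800.00)(40.00) + (2880.00)(40.00) = 147200.00 mm³
ΣAȳ = (800.00)(40.00) + (2880.00)(98.00) = 314240.00 mm³
x̄ = 147200.00 / 3680.00 = 40.00 mm
ȳ = 314240.00 / 3680.00 = 85.39 mm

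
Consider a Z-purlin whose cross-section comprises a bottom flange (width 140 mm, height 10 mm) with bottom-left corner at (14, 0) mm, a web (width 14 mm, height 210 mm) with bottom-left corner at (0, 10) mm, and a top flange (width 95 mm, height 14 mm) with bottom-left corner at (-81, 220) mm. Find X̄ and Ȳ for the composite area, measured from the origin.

bottom flange: A = 140 × 10 = 1400.00, centroid at (84.00, 5.00).
web: A = 14 × 210 = 2940.00, centroid at (7.00, 115.00).
top flange: A = 95 × 14 = 1330.00, centroid at (-33.50, 227.00).
ΣA = 5670.00 mm², ΣAX̄ = 93625.00 mm³, ΣAȲ = 647010.00 mm³.
X̄ = 93625.00/5670.00 = 16.51 mm; Ȳ = 647010.00/5670.00 = 114.11 mm.

X̄ = 16.51 mm, Ȳ = 114.11 mm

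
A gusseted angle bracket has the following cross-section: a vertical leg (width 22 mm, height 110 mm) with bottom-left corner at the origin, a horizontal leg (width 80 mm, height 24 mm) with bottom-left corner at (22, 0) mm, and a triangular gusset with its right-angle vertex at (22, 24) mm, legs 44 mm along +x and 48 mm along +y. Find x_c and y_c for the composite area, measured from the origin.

x_c = 34.17 mm, y_c = 36.76 mm

Part | A | x̄ᵢ | ȳᵢ | A·x̄ᵢ | A·ȳᵢ
vertical leg | 2420.00 | 11.00 | 55.00 | 26620.00 | 133100.00
horizontal leg | 1920.00 | 62.00 | 12.00 | 119040.00 | 23040.00
gusset | 1056.00 | 36.67 | 40.00 | 38720.00 | 42240.00
Σ | 5396.00 |  |  | 184380.00 | 198380.00
x_c = 184380.00 / 5396.00 = 34.17 mm
y_c = 198380.00 / 5396.00 = 36.76 mm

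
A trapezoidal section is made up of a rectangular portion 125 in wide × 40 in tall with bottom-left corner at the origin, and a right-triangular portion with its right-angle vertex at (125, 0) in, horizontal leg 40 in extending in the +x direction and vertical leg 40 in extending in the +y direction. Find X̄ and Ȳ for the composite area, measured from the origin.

Part | A | x̄ᵢ | ȳᵢ | A·x̄ᵢ | A·ȳᵢ
rectangular portion | 5000.00 | 62.50 | 20.00 | 312500.00 | 100000.00
triangular portion | 800.00 | 138.33 | 13.33 | 110666.67 | 10666.67
Σ | 5800.00 |  |  | 423166.67 | 110666.67
X̄ = 423166.67 / 5800.00 = 72.96 in
Ȳ = 110666.67 / 5800.00 = 19.08 in

X̄ = 72.96 in, Ȳ = 19.08 in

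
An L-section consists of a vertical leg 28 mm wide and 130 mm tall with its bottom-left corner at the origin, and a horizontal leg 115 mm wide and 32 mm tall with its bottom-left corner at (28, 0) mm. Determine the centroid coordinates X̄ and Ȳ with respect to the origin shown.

X̄ = 49.95 mm, Ȳ = 40.37 mm

Part | A | x̄ᵢ | ȳᵢ | A·x̄ᵢ | A·ȳᵢ
vertical leg | 3640.00 | 14.00 | 65.00 | 50960.00 | 236600.00
horizontal leg | 3680.00 | 85.50 | 16.00 | 314640.00 | 58880.00
Σ | 7320.00 |  |  | 365600.00 | 295480.00
X̄ = 365600.00 / 7320.00 = 49.95 mm
Ȳ = 295480.00 / 7320.00 = 40.37 mm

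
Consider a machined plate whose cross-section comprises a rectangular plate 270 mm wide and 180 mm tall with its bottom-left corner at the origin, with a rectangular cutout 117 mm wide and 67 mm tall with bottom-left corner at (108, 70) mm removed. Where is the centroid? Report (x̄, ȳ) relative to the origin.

x̄ = 128.94 mm, ȳ = 87.40 mm

plate: A = 270 × 180 = 48600.00, centroid at (135.00, 90.00).
hole: A = −(117 × 67) = -7839.00, centroid at (166.50, 103.50).
ΣA = 40761.00 mm²
ΣAx̄ = (48600.00)(135.00) + (-7839.00)(166.50) = 5255806.50 mm³
ΣAȳ = (48600.00)(90.00) + (-7839.00)(103.50) = 3562663.50 mm³
x̄ = 5255806.50 / 40761.00 = 128.94 mm
ȳ = 3562663.50 / 40761.00 = 87.40 mm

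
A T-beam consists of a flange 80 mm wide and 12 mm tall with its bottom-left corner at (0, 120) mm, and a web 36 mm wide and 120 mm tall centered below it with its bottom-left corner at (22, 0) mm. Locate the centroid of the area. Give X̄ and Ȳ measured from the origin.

X̄ = 40.00 mm, Ȳ = 72.00 mm

web: A = 36 × 120 = 4320.00, centroid at (40.00, 60.00).
flange: A = 80 × 12 = 960.00, centroid at (40.00, 126.00).
ΣA = 5280.00 mm²
ΣAX̄ = (4320.00)(40.00) + (960.00)(40.00) = 211200.00 mm³
ΣAȲ = (4320.00)(60.00) + (960.00)(126.00) = 380160.00 mm³
X̄ = 211200.00 / 5280.00 = 40.00 mm
Ȳ = 380160.00 / 5280.00 = 72.00 mm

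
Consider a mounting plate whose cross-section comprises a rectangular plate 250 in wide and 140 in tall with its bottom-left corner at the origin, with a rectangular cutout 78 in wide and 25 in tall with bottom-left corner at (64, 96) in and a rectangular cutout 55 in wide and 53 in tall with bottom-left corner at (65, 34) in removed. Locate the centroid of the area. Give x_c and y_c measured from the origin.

x_c = 129.57 in, y_c = 68.43 in

plate: A = 250 × 140 = 35000.00, centroid at (125.00, 70.00).
hole 1: A = −(78 × 25) = -1950.00, centroid at (103.00, 108.50).
hole 2: A = −(55 × 53) = -2915.00, centroid at (92.50, 60.50).
ΣA = 30135.00 in²
ΣAx_c = (35000.00)(125.00) + (-1950.00)(103.00) + (-2915.00)(92.50) = 3904512.50 in³
ΣAy_c = (35000.00)(70.00) + (-1950.00)(108.50) + (-2915.00)(60.50) = 2062067.50 in³
x_c = 3904512.50 / 30135.00 = 129.57 in
y_c = 2062067.50 / 30135.00 = 68.43 in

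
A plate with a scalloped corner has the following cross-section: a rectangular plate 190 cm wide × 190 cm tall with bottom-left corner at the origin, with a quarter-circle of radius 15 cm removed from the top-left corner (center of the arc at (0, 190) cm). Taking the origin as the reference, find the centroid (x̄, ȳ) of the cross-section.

plate: A = 190 × 190 = 36100.00, centroid at (95.00, 95.00).
removed quarter-circle: A = −¼π·15² = -176.71, centroid at (6.37, 183.63).
ΣA = 35923.29 cm²
ΣAx̄ = (36100.00)(95.00) + (-176.71)(6.37) = 3428375.00 cm³
ΣAȳ = (36100.00)(95.00) + (-176.71)(183.63) = 3397049.23 cm³
x̄ = 3428375.00 / 35923.29 = 95.44 cm
ȳ = 3397049.23 / 35923.29 = 94.56 cm

x̄ = 95.44 cm, ȳ = 94.56 cm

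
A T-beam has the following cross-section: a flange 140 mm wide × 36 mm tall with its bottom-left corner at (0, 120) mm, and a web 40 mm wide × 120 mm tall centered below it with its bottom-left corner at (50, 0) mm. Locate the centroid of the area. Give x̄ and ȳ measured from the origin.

x̄ = 70.00 mm, ȳ = 99.95 mm

web: A = 40 × 120 = 4800.00, centroid at (70.00, 60.00).
flange: A = 140 × 36 = 5040.00, centroid at (70.00, 138.00).
ΣA = 9840.00 mm², ΣAx̄ = 688800.00 mm³, ΣAȳ = 983520.00 mm³.
x̄ = 688800.00/9840.00 = 70.00 mm; ȳ = 983520.00/9840.00 = 99.95 mm.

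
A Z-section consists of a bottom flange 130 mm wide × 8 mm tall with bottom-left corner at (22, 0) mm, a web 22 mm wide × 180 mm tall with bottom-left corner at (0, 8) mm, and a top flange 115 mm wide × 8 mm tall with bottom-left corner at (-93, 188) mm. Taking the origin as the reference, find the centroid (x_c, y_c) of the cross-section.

bottom flange: A = 130 × 8 = 1040.00, centroid at (87.00, 4.00).
web: A = 22 × 180 = 3960.00, centroid at (11.00, 98.00).
top flange: A = 115 × 8 = 920.00, centroid at (-35.50, 192.00).
ΣA = 5920.00 mm², ΣAx_c = 101380.00 mm³, ΣAy_c = 568880.00 mm³.
x_c = 101380.00/5920.00 = 17.12 mm; y_c = 568880.00/5920.00 = 96.09 mm.

x_c = 17.12 mm, y_c = 96.09 mm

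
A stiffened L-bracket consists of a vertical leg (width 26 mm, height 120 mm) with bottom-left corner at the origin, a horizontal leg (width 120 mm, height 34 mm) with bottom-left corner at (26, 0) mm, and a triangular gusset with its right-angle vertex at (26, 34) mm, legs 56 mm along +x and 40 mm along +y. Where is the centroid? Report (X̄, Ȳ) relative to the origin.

vertical leg: A = 26 × 120 = 3120.00, centroid at (13.00, 60.00).
horizontal leg: A = 120 × 34 = 4080.00, centroid at (86.00, 17.00).
gusset: A = ½·56·40 = 1120.00, centroid at (44.67, 47.33).
ΣA = 8320.00 mm²
ΣAX̄ = (3120.00)(13.00) + (4080.00)(86.00) + (1120.00)(44.67) = 441466.67 mm³
ΣAȲ = (3120.00)(60.00) + (4080.00)(17.00) + (1120.00)(47.33) = 309573.33 mm³
X̄ = 441466.67 / 8320.00 = 53.06 mm
Ȳ = 309573.33 / 8320.00 = 37.21 mm

X̄ = 53.06 mm, Ȳ = 37.21 mm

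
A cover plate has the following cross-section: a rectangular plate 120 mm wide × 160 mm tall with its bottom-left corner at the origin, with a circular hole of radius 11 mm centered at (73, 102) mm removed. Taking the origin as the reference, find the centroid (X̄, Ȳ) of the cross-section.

Part | A | x̄ᵢ | ȳᵢ | A·x̄ᵢ | A·ȳᵢ
plate | 19200.00 | 60.00 | 80.00 | 1152000.00 | 1536000.00
hole | -380.13 | 73.00 | 102.00 | -27749.69 | -38773.54
Σ | 18819.87 |  |  | 1124250.31 | 1497226.46
X̄ = 1124250.31 / 18819.87 = 59.74 mm
Ȳ = 1497226.46 / 18819.87 = 79.56 mm

X̄ = 59.74 mm, Ȳ = 79.56 mm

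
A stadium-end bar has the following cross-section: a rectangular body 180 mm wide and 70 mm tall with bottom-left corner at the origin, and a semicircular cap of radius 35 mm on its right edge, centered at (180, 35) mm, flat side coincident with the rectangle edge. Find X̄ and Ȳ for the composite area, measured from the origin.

rectangular body: A = 180 × 70 = 12600.00, centroid at (90.00, 35.00).
semicircular end: A = ½π·35² = 1924.23, centroid at (194.85, 35.00).
ΣA = 14524.23 mm², ΣAX̄ = 1508943.92 mm³, ΣAȲ = 508347.89 mm³.
X̄ = 1508943.92/14524.23 = 103.89 mm; Ȳ = 508347.89/14524.23 = 35.00 mm.

X̄ = 103.89 mm, Ȳ = 35.00 mm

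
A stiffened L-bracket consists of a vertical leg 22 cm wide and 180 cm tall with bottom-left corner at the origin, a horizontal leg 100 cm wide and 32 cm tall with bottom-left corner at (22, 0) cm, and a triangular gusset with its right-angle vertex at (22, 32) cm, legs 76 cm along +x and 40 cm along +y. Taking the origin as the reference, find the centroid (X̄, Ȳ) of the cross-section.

X̄ = 39.85 cm, Ȳ = 54.90 cm

Part | A | x̄ᵢ | ȳᵢ | A·x̄ᵢ | A·ȳᵢ
vertical leg | 3960.00 | 11.00 | 90.00 | 43560.00 | 356400.00
horizontal leg | 3200.00 | 72.00 | 16.00 | 230400.00 | 51200.00
gusset | 1520.00 | 47.33 | 45.33 | 71946.67 | 68906.67
Σ | 8680.00 |  |  | 345906.67 | 476506.67
X̄ = 345906.67 / 8680.00 = 39.85 cm
Ȳ = 476506.67 / 8680.00 = 54.90 cm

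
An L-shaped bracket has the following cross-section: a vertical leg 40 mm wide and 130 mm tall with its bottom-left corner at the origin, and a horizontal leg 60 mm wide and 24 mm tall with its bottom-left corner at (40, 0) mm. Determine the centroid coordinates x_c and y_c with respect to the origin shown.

x_c = 30.84 mm, y_c = 53.51 mm

vertical leg: A = 40 × 130 = 5200.00, centroid at (20.00, 65.00).
horizontal leg: A = 60 × 24 = 1440.00, centroid at (70.00, 12.00).
ΣA = 6640.00 mm², ΣAx_c = 204800.00 mm³, ΣAy_c = 355280.00 mm³.
x_c = 204800.00/6640.00 = 30.84 mm; y_c = 355280.00/6640.00 = 53.51 mm.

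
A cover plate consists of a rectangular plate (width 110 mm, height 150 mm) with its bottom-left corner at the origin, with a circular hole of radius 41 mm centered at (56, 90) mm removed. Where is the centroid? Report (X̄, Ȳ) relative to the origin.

X̄ = 54.53 mm, Ȳ = 67.94 mm

plate: A = 110 × 150 = 16500.00, centroid at (55.00, 75.00).
hole: A = −π·41² = -5281.02, centroid at (56.00, 90.00).
ΣA = 11218.98 mm², ΣAX̄ = 611763.03 mm³, ΣAȲ = 762208.45 mm³.
X̄ = 611763.03/11218.98 = 54.53 mm; Ȳ = 762208.45/11218.98 = 67.94 mm.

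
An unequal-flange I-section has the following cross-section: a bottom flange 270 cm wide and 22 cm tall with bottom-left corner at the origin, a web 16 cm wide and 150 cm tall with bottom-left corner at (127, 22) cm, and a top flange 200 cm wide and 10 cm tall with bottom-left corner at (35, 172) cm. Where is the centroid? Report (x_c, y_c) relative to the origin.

x_c = 135.00 cm, y_c = 63.07 cm

bottom flange: A = 270 × 22 = 5940.00, centroid at (135.00, 11.00).
web: A = 16 × 150 = 2400.00, centroid at (135.00, 97.00).
top flange: A = 200 × 10 = 2000.00, centroid at (135.00, 177.00).
ΣA = 10340.00 cm², ΣAx_c = 1395900.00 cm³, ΣAy_c = 652140.00 cm³.
x_c = 1395900.00/10340.00 = 135.00 cm; y_c = 652140.00/10340.00 = 63.07 cm.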